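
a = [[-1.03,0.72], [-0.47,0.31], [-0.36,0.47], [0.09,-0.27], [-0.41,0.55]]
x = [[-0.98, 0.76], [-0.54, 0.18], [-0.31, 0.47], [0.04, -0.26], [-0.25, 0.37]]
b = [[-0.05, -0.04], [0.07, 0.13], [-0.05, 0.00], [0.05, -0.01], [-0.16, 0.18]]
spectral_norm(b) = 0.25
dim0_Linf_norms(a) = [1.03, 0.72]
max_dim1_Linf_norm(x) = 0.98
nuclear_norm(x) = 1.87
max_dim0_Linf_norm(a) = 1.03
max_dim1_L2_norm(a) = 1.26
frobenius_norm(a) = 1.67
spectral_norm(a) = 1.65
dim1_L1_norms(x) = [1.74, 0.72, 0.78, 0.3, 0.62]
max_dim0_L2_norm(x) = 1.19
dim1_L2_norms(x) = [1.24, 0.57, 0.56, 0.26, 0.45]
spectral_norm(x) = 1.53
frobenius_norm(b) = 0.30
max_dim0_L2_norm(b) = 0.23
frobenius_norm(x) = 1.56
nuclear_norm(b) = 0.41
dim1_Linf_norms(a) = [1.03, 0.47, 0.47, 0.27, 0.55]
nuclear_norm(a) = 1.93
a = b + x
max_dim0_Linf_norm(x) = 0.98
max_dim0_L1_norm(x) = 2.12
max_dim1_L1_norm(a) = 1.75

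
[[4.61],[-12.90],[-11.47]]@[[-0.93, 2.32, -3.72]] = [[-4.29, 10.7, -17.15],[12.0, -29.93, 47.99],[10.67, -26.61, 42.67]]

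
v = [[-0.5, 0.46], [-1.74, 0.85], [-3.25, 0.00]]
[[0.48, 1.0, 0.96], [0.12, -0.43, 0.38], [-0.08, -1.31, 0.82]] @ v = [[-5.10, 1.07], [-0.55, -0.31], [-0.35, -1.15]]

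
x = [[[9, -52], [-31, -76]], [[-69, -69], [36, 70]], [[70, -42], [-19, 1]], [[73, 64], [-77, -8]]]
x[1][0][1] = -69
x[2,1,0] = -19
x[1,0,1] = -69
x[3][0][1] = 64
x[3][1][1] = -8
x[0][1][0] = -31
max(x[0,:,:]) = 9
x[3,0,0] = 73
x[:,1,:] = [[-31, -76], [36, 70], [-19, 1], [-77, -8]]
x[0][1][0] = -31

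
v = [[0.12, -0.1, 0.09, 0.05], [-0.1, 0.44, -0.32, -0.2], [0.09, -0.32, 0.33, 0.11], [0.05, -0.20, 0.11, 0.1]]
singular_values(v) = [0.81, 0.09, 0.09, 0.0]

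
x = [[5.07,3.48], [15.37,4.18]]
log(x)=[[(1.78+1.48j), 0.35-0.75j], [1.56-3.30j, (1.69+1.67j)]]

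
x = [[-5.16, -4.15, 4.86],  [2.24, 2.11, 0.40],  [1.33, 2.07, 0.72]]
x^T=[[-5.16, 2.24, 1.33], [-4.15, 2.11, 2.07], [4.86, 0.4, 0.72]]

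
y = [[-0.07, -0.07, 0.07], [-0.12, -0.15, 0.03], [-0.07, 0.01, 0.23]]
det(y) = -0.000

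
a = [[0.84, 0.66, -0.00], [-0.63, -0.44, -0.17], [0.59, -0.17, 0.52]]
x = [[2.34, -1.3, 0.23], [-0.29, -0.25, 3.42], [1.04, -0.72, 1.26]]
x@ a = [[2.92, 2.08, 0.34], [1.93, -0.66, 1.82], [2.07, 0.79, 0.78]]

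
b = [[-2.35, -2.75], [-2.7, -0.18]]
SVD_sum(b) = [[-2.88, -1.99], [-1.91, -1.32]] + [[0.53, -0.76], [-0.79, 1.14]]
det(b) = -7.00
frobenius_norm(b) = 4.52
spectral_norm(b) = 4.20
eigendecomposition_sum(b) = [[-2.88, -1.97],[-1.93, -1.32]] + [[0.53,  -0.78], [-0.77,  1.14]]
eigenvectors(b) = [[-0.83, 0.56],  [-0.56, -0.83]]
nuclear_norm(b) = 5.87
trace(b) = -2.53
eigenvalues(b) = [-4.2, 1.67]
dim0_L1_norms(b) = [5.05, 2.93]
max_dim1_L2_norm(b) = 3.62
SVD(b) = [[-0.83, -0.55], [-0.55, 0.83]] @ diag([4.198308551895247, 1.6678145289819348]) @ [[0.82,0.57],  [-0.57,0.82]]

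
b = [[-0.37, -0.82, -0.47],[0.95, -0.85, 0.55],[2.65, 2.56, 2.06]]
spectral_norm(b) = 4.34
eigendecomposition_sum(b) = [[-1.22, -0.39, -0.76],[0.48, 0.15, 0.3],[4.25, 1.36, 2.66]] + [[0.68, -0.04, 0.20], [0.03, -0.0, 0.01], [-1.11, 0.06, -0.33]] + [[0.17, -0.39, 0.09], [0.44, -1.00, 0.24], [-0.49, 1.14, -0.27]]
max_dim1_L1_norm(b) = 7.27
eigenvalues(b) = [1.59, 0.36, -1.1]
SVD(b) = [[-0.22,-0.24,0.95],[0.08,-0.97,-0.22],[0.97,0.03,0.23]] @ diag([4.343210544522886, 1.3795289984577384, 0.1040284016958895]) @ [[0.63, 0.60, 0.5], [-0.55, 0.79, -0.26], [0.55, 0.11, -0.83]]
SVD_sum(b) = [[-0.60, -0.57, -0.47], [0.23, 0.22, 0.18], [2.66, 2.52, 2.09]] + [[0.18, -0.26, 0.09],[0.73, -1.06, 0.35],[-0.02, 0.03, -0.01]] + [[0.05, 0.01, -0.08], [-0.01, -0.00, 0.02], [0.01, 0.00, -0.02]]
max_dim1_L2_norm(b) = 4.22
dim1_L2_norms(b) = [1.01, 1.39, 4.22]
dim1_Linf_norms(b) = [0.82, 0.95, 2.65]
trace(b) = 0.84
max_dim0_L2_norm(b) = 2.84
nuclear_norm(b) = 5.83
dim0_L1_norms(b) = [3.97, 4.23, 3.08]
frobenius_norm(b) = 4.56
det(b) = -0.62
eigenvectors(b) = [[-0.27,  0.52,  -0.25], [0.11,  0.02,  -0.64], [0.96,  -0.85,  0.73]]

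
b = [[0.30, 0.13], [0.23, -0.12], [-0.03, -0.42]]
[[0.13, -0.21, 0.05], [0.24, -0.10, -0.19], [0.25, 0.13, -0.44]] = b @ [[0.70,-0.58,-0.28], [-0.65,-0.27,1.06]]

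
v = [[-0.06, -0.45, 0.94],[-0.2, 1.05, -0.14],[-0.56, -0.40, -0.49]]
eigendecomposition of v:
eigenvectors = [[0.77+0.00j, 0.77-0.00j, 0.40+0.00j], [0.05+0.09j, 0.05-0.09j, (-0.91+0j)], [-0.19+0.60j, -0.19-0.60j, 0.08+0.00j]]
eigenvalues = [(-0.33+0.69j), (-0.33-0.69j), (1.15+0j)]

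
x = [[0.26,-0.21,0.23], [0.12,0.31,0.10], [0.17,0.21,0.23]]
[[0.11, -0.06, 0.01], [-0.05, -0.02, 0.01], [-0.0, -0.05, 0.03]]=x @ [[0.15, -0.08, -0.11], [-0.23, 0.02, 0.03], [0.08, -0.17, 0.18]]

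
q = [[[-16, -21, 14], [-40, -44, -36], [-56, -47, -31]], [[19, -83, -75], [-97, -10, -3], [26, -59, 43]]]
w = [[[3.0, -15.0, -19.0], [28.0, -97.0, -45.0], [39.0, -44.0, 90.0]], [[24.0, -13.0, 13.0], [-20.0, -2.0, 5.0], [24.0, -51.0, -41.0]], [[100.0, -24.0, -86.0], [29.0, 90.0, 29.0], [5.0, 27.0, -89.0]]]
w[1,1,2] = 5.0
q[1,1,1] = -10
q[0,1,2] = -36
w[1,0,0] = 24.0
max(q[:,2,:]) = 43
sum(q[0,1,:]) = -120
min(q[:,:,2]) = -75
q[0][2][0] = -56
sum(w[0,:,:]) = -60.0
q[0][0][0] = -16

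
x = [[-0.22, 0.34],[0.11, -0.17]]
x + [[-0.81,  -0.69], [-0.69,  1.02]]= [[-1.03, -0.35], [-0.58, 0.85]]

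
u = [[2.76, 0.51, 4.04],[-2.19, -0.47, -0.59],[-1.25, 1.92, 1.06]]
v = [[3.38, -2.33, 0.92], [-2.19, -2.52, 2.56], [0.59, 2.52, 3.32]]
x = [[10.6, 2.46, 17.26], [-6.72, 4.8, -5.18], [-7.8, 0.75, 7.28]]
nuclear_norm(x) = 37.88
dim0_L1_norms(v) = [6.16, 7.37, 6.8]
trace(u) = 3.35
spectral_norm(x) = 21.86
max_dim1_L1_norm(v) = 7.27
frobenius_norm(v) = 7.29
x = u @ v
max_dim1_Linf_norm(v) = 3.38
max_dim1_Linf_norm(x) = 17.26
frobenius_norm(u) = 5.99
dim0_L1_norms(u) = [6.2, 2.9, 5.69]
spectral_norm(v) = 4.31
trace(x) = 22.68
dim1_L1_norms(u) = [7.31, 3.25, 4.23]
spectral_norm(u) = 5.26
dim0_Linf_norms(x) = [10.6, 4.8, 17.26]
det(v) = -74.25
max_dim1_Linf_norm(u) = 4.04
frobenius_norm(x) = 25.02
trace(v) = 4.18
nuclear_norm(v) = 12.62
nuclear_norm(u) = 9.05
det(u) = -16.05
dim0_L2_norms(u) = [3.74, 2.04, 4.22]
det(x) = 1190.55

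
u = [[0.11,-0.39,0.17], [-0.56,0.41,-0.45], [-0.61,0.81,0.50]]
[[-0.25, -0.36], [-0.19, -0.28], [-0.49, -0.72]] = u @ [[1.36, 2.0], [0.77, 1.13], [-0.57, -0.83]]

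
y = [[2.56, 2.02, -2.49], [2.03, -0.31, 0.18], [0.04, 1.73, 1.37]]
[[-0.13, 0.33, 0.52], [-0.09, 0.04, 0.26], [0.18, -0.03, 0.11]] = y@[[-0.04, 0.03, 0.14], [0.06, 0.04, 0.07], [0.06, -0.07, -0.01]]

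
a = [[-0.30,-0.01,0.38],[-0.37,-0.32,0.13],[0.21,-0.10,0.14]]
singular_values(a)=[0.64, 0.3, 0.25]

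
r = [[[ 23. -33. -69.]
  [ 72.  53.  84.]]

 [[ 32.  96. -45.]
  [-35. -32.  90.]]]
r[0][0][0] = 23.0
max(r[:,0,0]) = 32.0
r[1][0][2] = -45.0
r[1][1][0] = -35.0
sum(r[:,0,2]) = -114.0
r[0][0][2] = -69.0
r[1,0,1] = 96.0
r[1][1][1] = -32.0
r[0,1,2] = 84.0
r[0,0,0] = 23.0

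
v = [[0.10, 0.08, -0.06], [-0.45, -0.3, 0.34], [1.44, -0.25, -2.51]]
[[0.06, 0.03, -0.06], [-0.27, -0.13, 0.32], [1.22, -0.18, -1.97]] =v@[[0.41,-0.01,-0.25], [-0.01,0.46,0.02], [-0.25,0.02,0.64]]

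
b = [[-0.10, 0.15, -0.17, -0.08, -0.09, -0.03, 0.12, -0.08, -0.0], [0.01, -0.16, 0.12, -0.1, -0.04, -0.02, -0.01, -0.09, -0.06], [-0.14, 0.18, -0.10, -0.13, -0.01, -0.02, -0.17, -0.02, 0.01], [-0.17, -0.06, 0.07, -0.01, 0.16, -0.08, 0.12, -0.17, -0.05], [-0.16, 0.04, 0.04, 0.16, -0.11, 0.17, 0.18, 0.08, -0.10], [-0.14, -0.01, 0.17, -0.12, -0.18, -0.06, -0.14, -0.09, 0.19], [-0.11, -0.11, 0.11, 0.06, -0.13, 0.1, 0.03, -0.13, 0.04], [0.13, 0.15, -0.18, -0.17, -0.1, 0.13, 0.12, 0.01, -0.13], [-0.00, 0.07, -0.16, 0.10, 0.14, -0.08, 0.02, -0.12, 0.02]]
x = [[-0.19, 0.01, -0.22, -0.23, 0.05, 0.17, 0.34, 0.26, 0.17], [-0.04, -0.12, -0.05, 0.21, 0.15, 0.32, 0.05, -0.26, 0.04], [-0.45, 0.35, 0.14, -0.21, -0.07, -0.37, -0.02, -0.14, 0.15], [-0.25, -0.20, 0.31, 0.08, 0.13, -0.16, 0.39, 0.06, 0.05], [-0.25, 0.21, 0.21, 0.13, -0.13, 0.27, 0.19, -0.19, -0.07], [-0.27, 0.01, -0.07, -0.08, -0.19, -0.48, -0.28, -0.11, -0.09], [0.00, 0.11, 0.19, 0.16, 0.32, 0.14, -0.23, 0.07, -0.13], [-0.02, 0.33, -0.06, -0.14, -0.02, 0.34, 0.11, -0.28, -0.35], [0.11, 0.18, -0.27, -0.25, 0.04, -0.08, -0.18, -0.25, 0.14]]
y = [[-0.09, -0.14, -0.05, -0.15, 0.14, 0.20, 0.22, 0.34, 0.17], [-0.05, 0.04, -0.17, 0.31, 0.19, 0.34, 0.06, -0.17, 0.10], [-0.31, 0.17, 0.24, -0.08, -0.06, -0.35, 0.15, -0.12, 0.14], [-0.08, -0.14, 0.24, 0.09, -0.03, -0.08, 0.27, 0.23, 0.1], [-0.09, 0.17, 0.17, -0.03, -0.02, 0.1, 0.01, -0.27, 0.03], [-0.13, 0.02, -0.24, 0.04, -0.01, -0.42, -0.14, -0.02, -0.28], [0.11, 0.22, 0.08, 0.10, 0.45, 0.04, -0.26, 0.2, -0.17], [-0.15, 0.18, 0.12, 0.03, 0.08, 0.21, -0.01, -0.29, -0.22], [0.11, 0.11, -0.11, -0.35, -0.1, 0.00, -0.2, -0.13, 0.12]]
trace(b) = -0.48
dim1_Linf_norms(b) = [0.17, 0.16, 0.18, 0.17, 0.18, 0.19, 0.13, 0.18, 0.16]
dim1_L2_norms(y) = [0.55, 0.57, 0.61, 0.48, 0.39, 0.59, 0.65, 0.5, 0.49]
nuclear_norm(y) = 4.08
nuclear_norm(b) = 2.57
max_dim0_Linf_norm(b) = 0.19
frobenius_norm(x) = 1.85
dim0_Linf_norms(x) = [0.45, 0.35, 0.31, 0.25, 0.32, 0.48, 0.39, 0.28, 0.35]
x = b + y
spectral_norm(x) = 1.01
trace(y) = -0.59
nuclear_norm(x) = 4.79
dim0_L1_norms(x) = [1.58, 1.52, 1.52, 1.49, 1.1, 2.33, 1.79, 1.62, 1.19]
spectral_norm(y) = 0.82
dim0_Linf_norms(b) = [0.17, 0.18, 0.18, 0.17, 0.18, 0.17, 0.18, 0.17, 0.19]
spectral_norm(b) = 0.55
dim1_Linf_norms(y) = [0.34, 0.34, 0.35, 0.27, 0.27, 0.42, 0.45, 0.29, 0.35]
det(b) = -0.00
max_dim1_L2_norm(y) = 0.65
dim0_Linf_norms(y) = [0.31, 0.22, 0.24, 0.35, 0.45, 0.42, 0.27, 0.34, 0.28]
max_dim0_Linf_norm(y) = 0.45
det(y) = -0.00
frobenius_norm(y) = 1.63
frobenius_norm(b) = 1.01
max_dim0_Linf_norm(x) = 0.48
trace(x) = -1.07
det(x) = -0.00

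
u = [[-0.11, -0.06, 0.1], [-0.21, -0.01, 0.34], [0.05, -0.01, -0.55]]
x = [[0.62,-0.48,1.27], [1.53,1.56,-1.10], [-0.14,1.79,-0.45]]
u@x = [[-0.17, 0.14, -0.12], [-0.19, 0.69, -0.41], [0.09, -1.02, 0.32]]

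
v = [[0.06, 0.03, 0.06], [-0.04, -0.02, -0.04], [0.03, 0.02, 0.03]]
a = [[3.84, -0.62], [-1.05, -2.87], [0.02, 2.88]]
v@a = [[0.2, 0.05],  [-0.13, -0.03],  [0.09, 0.01]]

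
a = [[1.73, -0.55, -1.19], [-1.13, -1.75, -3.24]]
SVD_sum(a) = [[-0.17, -0.47, -0.87], [-0.63, -1.77, -3.32]] + [[1.90, -0.08, -0.32], [-0.5, 0.02, 0.08]]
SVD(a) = [[0.25, 0.97], [0.97, -0.25]] @ diag([3.9484871185636274, 1.989459593592466]) @ [[-0.17, -0.46, -0.87], [0.99, -0.04, -0.16]]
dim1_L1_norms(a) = [3.47, 6.12]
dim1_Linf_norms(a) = [1.73, 3.24]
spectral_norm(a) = 3.95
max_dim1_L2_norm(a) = 3.85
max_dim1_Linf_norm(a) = 3.24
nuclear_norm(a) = 5.94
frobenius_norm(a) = 4.42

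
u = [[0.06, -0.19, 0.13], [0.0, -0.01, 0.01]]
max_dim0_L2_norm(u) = 0.19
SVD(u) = [[-1.00, -0.06], [-0.06, 1.00]] @ diag([0.2382875983893578, 0.004361244527897086]) @ [[-0.25, 0.80, -0.55], [-0.78, 0.17, 0.61]]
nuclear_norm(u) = 0.24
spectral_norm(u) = 0.24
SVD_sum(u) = [[0.06, -0.19, 0.13], [0.00, -0.01, 0.01]] + [[0.0, -0.0, -0.0], [-0.0, 0.00, 0.0]]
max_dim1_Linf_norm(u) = 0.19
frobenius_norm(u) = 0.24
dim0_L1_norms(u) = [0.06, 0.2, 0.14]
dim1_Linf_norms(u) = [0.19, 0.01]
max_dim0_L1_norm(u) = 0.2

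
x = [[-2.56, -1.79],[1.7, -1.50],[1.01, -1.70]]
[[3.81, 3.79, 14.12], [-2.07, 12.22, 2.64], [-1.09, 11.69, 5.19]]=x @[[-1.37, 2.35, -2.39], [-0.17, -5.48, -4.47]]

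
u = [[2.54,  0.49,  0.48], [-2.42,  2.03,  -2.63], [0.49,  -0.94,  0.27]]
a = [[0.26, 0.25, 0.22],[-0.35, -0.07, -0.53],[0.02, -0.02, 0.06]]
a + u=[[2.80, 0.74, 0.70], [-2.77, 1.96, -3.16], [0.51, -0.96, 0.33]]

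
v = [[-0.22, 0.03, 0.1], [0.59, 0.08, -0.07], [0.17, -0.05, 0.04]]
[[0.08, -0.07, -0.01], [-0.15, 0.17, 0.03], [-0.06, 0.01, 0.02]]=v@[[-0.28, 0.21, 0.07], [0.27, 0.33, -0.08], [0.11, -0.32, 0.11]]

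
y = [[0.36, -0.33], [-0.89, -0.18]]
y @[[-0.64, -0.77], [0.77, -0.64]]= [[-0.48, -0.07], [0.43, 0.80]]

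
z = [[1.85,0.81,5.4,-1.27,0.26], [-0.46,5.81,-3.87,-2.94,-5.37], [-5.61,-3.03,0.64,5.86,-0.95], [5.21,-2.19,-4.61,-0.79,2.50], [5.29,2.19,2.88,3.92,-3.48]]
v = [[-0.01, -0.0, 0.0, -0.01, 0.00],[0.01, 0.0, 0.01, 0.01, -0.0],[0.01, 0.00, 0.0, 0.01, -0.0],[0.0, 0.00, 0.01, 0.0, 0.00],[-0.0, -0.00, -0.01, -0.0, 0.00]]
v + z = [[1.84, 0.81, 5.40, -1.28, 0.26], [-0.45, 5.81, -3.86, -2.93, -5.37], [-5.60, -3.03, 0.64, 5.87, -0.95], [5.21, -2.19, -4.60, -0.79, 2.50], [5.29, 2.19, 2.87, 3.92, -3.48]]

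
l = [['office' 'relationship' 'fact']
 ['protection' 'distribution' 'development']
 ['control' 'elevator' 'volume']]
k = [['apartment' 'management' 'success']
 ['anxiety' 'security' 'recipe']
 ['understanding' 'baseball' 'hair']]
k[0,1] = 'management'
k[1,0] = 'anxiety'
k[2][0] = 'understanding'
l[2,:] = ['control', 'elevator', 'volume']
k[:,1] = ['management', 'security', 'baseball']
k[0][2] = 'success'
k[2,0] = 'understanding'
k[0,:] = ['apartment', 'management', 'success']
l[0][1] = 'relationship'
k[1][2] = 'recipe'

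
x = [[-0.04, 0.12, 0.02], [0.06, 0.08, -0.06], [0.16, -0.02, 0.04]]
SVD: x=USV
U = [[-0.41, -0.67, 0.62], [0.14, -0.72, -0.68], [0.9, -0.19, 0.39]]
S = [0.18, 0.14, 0.07]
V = [[0.94, -0.31, 0.11], [-0.32, -0.93, 0.16], [-0.05, 0.18, 0.98]]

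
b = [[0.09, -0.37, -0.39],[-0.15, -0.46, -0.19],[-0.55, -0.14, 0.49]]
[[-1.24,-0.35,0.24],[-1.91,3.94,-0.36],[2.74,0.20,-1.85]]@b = [[-0.19, 0.59, 0.67], [-0.56, -1.06, -0.18], [1.23, -0.85, -2.01]]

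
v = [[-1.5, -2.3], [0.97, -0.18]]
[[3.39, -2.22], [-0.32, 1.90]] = v @ [[-0.54, 1.91], [-1.12, -0.28]]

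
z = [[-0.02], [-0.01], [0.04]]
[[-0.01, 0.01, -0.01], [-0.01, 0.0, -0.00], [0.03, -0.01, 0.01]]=z @ [[0.63, -0.34, 0.30]]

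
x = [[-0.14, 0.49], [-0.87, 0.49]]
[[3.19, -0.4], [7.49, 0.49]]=x @ [[-5.88, -1.22], [4.84, -1.17]]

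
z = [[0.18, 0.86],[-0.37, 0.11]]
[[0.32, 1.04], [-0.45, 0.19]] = z@[[1.24, -0.15], [0.11, 1.24]]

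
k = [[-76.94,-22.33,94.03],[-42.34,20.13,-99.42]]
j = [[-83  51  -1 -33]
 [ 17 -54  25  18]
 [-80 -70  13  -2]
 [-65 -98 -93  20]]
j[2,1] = -70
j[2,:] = [-80, -70, 13, -2]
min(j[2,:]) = -80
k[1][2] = -99.42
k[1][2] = -99.42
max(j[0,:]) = 51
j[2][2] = 13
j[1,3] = 18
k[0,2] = 94.03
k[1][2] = -99.42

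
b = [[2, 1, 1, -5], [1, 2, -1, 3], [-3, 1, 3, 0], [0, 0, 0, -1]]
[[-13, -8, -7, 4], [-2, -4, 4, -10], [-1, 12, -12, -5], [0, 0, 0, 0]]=b @ [[-4, -4, -1, 3], [-1, 0, 0, -5], [-4, 0, -5, 3], [0, 0, 0, 0]]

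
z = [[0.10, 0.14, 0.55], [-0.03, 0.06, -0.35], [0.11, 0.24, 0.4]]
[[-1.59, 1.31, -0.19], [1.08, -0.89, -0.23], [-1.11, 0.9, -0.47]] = z @ [[-1.46, 0.8, -0.81], [0.78, -0.56, -2.19], [-2.83, 2.37, 0.36]]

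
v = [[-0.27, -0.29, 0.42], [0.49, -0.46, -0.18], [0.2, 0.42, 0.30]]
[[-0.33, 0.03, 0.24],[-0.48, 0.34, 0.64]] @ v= [[0.15, 0.18, -0.07], [0.42, 0.25, -0.07]]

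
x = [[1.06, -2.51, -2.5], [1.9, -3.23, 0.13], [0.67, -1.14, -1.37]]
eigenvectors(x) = [[(0.72+0j),(0.72-0j),-0.83+0.00j], [0.45-0.43j,(0.45+0.43j),-0.55+0.00j], [(0.31-0.02j),0.31+0.02j,(0.07+0j)]]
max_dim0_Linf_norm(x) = 3.23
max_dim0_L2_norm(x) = 4.25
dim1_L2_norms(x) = [3.7, 3.75, 1.9]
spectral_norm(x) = 5.16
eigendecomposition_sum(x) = [[0.68+1.06j,(-1.24-1.4j),-1.62+1.40j],[(1.05+0.26j),-1.60-0.14j,-0.18+1.84j],[0.32+0.43j,-0.57-0.56j,(-0.65+0.65j)]] + [[(0.68-1.06j), (-1.24+1.4j), -1.62-1.40j], [1.05-0.26j, (-1.6+0.14j), (-0.18-1.84j)], [0.32-0.43j, -0.57+0.56j, (-0.65-0.65j)]] + [[(-0.29-0j), (-0.04+0j), 0.74-0.00j], [-0.20-0.00j, -0.03+0.00j, 0.49-0.00j], [(0.03+0j), 0.00-0.00j, -0.07+0.00j]]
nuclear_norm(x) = 7.49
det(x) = -1.90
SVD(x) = [[-0.68, 0.56, -0.47],[-0.65, -0.76, 0.03],[-0.34, 0.33, 0.88]] @ diag([5.164891961460637, 2.1572484295606453, 0.17049996949392765]) @ [[-0.42, 0.81, 0.40], [-0.29, 0.3, -0.91], [0.86, 0.5, -0.11]]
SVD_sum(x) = [[1.48, -2.84, -1.4], [1.43, -2.74, -1.35], [0.74, -1.43, -0.71]] + [[-0.35, 0.37, -1.11], [0.47, -0.49, 1.48], [-0.2, 0.21, -0.65]] + [[-0.07,-0.04,0.01], [0.00,0.0,-0.00], [0.13,0.08,-0.02]]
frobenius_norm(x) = 5.60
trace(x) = -3.54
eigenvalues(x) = [(-1.58+1.56j), (-1.58-1.56j), (-0.39+0j)]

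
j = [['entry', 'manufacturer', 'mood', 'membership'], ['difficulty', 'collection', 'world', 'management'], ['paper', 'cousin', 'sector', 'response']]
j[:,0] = ['entry', 'difficulty', 'paper']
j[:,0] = ['entry', 'difficulty', 'paper']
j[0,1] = 'manufacturer'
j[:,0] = ['entry', 'difficulty', 'paper']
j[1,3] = 'management'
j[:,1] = ['manufacturer', 'collection', 'cousin']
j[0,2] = 'mood'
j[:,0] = ['entry', 'difficulty', 'paper']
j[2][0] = 'paper'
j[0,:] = ['entry', 'manufacturer', 'mood', 'membership']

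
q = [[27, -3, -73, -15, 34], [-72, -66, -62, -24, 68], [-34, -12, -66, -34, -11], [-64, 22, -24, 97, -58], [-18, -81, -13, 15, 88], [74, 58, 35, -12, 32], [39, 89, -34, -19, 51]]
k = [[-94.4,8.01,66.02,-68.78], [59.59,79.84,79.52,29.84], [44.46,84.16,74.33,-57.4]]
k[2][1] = 84.16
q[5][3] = -12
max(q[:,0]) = 74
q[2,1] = -12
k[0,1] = 8.01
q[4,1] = -81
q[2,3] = -34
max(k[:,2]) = 79.52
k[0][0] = -94.4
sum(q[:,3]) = 8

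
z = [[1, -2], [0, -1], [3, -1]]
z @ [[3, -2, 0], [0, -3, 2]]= [[3, 4, -4], [0, 3, -2], [9, -3, -2]]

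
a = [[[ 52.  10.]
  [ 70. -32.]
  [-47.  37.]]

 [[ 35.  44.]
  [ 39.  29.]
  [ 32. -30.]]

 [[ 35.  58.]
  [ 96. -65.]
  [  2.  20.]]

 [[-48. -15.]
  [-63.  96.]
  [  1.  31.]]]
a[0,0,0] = 52.0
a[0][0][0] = 52.0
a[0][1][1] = -32.0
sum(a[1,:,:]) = 149.0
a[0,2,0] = -47.0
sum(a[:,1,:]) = 170.0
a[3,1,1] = 96.0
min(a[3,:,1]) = -15.0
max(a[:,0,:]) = 58.0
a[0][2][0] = -47.0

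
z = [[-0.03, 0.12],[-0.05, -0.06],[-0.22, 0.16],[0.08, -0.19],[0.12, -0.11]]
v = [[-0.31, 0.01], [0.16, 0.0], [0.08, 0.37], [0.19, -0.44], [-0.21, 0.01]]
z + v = [[-0.34, 0.13], [0.11, -0.06], [-0.14, 0.53], [0.27, -0.63], [-0.09, -0.1]]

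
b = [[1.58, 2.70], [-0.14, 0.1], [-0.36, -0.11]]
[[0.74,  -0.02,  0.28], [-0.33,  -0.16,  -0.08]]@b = [[1.07, 1.97], [-0.47, -0.9]]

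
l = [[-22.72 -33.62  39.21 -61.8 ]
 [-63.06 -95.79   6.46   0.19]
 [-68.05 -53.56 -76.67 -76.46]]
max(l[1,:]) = 6.46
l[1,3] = 0.19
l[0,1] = -33.62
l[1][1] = -95.79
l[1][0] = -63.06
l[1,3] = 0.19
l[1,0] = -63.06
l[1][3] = 0.19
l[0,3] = -61.8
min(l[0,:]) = -61.8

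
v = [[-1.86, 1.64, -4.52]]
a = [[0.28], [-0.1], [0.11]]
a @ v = [[-0.52, 0.46, -1.27], [0.19, -0.16, 0.45], [-0.20, 0.18, -0.5]]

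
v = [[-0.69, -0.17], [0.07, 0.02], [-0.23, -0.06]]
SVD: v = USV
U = [[-0.94, -0.30], [0.1, -0.64], [-0.32, 0.71]]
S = [0.75, 0.0]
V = [[0.97, 0.24], [0.24, -0.97]]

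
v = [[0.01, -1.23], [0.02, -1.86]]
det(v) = 0.01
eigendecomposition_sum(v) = [[-0.00, 0.00], [-0.00, 0.00]] + [[0.01, -1.23], [0.02, -1.86]]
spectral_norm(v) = 2.23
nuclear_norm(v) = 2.23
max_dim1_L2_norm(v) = 1.86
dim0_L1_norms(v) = [0.03, 3.09]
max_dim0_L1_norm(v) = 3.09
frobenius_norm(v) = 2.23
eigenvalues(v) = [-0.0, -1.85]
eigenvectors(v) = [[1.0, 0.55], [0.01, 0.83]]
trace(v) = -1.85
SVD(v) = [[-0.55, -0.83], [-0.83, 0.55]] @ diag([2.230020798310718, 0.0026905578658930505]) @ [[-0.01, 1.0], [1.0, 0.01]]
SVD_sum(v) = [[0.01, -1.23],[0.02, -1.86]] + [[-0.00, -0.00],[0.00, 0.00]]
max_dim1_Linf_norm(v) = 1.86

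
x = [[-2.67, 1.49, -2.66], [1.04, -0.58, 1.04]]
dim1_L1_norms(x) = [6.82, 2.66]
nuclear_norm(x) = 4.35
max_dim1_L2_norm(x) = 4.05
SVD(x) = [[-0.93, 0.36], [0.36, 0.93]] @ diag([4.350194454077735, 0.00286560836886547]) @ [[0.66, -0.37, 0.66], [-0.52, 0.41, 0.75]]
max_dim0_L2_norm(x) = 2.87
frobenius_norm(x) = 4.35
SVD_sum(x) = [[-2.67, 1.49, -2.66], [1.04, -0.58, 1.04]] + [[-0.0, 0.0, 0.00], [-0.00, 0.00, 0.0]]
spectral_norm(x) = 4.35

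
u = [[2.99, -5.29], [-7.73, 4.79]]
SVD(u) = [[-0.54, 0.84], [0.84, 0.54]] @ diag([10.648742273215927, 2.4950927835702013]) @ [[-0.76, 0.65], [-0.65, -0.76]]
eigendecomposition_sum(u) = [[-1.46, -1.05], [-1.54, -1.10]] + [[4.45, -4.24],[-6.19, 5.89]]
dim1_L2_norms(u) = [6.08, 9.09]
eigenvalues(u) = [-2.57, 10.35]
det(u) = -26.57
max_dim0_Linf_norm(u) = 7.73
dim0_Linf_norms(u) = [7.73, 5.29]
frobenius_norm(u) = 10.94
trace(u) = 7.78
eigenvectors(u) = [[-0.69, 0.58], [-0.72, -0.81]]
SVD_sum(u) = [[4.35,-3.68], [-6.87,5.81]] + [[-1.36,-1.61], [-0.86,-1.02]]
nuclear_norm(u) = 13.14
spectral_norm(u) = 10.65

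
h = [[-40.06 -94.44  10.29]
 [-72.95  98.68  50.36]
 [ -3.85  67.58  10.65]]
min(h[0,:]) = -94.44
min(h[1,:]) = -72.95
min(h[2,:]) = -3.85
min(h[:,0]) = -72.95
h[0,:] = [-40.06, -94.44, 10.29]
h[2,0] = -3.85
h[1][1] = 98.68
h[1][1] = 98.68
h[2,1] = 67.58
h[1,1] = 98.68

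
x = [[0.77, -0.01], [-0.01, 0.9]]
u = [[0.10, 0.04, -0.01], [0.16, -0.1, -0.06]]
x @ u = [[0.08, 0.03, -0.01], [0.14, -0.09, -0.05]]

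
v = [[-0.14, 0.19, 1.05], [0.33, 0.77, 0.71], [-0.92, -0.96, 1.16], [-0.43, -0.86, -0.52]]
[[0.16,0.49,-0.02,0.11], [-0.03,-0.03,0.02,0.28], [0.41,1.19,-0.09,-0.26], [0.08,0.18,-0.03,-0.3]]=v @ [[-0.02, -0.47, -0.07, 0.18],  [-0.19, -0.25, 0.1, 0.21],  [0.18, 0.45, -0.05, 0.09]]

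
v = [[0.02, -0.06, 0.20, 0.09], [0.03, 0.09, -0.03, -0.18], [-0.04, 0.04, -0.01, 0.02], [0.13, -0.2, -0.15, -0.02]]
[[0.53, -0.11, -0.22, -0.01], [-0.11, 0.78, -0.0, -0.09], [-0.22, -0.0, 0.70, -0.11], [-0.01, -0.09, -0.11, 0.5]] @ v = [[0.01,-0.05,0.11,0.06],[0.01,0.09,-0.03,-0.15],[-0.05,0.06,-0.03,-0.00],[0.07,-0.11,-0.07,0.0]]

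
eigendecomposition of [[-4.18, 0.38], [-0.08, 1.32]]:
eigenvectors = [[-1.0, -0.07], [-0.01, -1.00]]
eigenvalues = [-4.17, 1.31]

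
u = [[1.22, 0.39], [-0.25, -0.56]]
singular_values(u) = [1.35, 0.43]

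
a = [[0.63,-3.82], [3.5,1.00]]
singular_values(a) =[3.99, 3.51]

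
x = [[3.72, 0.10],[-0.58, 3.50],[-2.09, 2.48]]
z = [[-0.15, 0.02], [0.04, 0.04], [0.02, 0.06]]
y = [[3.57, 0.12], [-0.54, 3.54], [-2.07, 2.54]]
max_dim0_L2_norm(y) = 4.36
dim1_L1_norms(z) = [0.17, 0.08, 0.08]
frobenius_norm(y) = 6.03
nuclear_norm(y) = 8.37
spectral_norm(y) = 5.00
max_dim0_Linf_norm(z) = 0.15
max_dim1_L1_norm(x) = 4.57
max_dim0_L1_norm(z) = 0.21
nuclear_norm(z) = 0.23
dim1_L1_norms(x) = [3.82, 4.08, 4.57]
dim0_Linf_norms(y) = [3.57, 3.54]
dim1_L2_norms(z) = [0.15, 0.06, 0.06]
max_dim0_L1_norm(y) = 6.2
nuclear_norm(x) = 8.44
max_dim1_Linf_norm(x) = 3.72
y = z + x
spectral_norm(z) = 0.16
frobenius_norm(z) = 0.17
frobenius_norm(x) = 6.08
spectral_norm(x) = 5.03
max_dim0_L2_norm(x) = 4.31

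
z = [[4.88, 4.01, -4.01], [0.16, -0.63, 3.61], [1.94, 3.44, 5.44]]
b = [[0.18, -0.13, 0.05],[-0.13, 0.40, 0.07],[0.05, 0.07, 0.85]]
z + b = [[5.06, 3.88, -3.96],[0.03, -0.23, 3.68],[1.99, 3.51, 6.29]]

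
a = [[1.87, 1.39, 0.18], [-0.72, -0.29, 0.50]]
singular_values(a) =[2.45, 0.56]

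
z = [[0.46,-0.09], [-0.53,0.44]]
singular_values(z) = [0.81, 0.19]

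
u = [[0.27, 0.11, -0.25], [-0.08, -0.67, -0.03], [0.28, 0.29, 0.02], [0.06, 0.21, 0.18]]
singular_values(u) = [0.81, 0.39, 0.2]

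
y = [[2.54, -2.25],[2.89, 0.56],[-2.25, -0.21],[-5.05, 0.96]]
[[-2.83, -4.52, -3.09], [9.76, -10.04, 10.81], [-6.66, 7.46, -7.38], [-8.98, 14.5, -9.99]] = y @ [[2.57, -3.17, 2.85], [4.16, -1.57, 4.59]]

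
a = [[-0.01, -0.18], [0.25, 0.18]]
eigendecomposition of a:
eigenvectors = [[(0.29-0.58j), (0.29+0.58j)], [(-0.76+0j), (-0.76-0j)]]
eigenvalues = [(0.08+0.19j), (0.08-0.19j)]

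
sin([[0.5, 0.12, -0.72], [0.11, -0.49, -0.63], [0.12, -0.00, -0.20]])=[[0.49, 0.12, -0.71], [0.1, -0.47, -0.60], [0.12, 0.00, -0.2]]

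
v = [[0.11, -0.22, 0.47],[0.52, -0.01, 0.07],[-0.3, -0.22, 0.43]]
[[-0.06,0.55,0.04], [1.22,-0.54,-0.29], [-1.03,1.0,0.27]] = v@[[2.39, -1.18, -0.58], [1.11, -1.03, -0.29], [-0.17, 0.97, 0.08]]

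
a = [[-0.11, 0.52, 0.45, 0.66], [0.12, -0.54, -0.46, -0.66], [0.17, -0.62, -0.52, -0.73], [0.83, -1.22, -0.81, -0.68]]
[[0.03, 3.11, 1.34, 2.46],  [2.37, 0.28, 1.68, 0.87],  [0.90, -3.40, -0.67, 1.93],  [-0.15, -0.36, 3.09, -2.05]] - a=[[0.14, 2.59, 0.89, 1.8], [2.25, 0.82, 2.14, 1.53], [0.73, -2.78, -0.15, 2.66], [-0.98, 0.86, 3.9, -1.37]]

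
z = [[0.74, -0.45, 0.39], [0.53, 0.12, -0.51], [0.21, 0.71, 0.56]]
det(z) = 0.64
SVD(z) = [[0.92, -0.19, 0.33], [0.26, -0.33, -0.91], [0.28, 0.92, -0.26]] @ diag([0.9786008158265539, 0.9394987108929456, 0.6921579411478981]) @ [[0.90, -0.19, 0.4], [-0.13, 0.75, 0.65], [-0.42, -0.64, 0.65]]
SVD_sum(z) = [[0.81,-0.17,0.36], [0.23,-0.05,0.10], [0.25,-0.05,0.11]] + [[0.02, -0.13, -0.12], [0.04, -0.23, -0.20], [-0.11, 0.65, 0.57]] + [[-0.10, -0.15, 0.15],[0.26, 0.4, -0.41],[0.07, 0.11, -0.12]]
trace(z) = 1.42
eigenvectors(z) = [[(-0.78+0j), 0.01+0.45j, (0.01-0.45j)], [(-0.12+0j), (0.68+0j), 0.68-0.00j], [-0.61+0.00j, -0.13-0.57j, -0.13+0.57j]]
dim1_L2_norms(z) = [0.95, 0.75, 0.93]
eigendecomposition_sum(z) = [[(0.6-0j), 0.08+0.00j, 0.47+0.00j], [0.09-0.00j, (0.01+0j), (0.07+0j)], [(0.46-0j), 0.06+0.00j, (0.36+0j)]] + [[0.07+0.14j, (-0.26+0.04j), (-0.04-0.19j)], [(0.22-0.1j), (0.05+0.4j), (-0.29+0.05j)], [-0.13-0.16j, (0.33-0.12j), 0.10+0.23j]] + [[0.07-0.14j, -0.26-0.04j, -0.04+0.19j],[(0.22+0.1j), (0.05-0.4j), (-0.29-0.05j)],[-0.13+0.16j, (0.33+0.12j), (0.1-0.23j)]]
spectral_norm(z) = 0.98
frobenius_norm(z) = 1.52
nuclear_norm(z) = 2.61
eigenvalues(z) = [(0.97+0j), (0.22+0.78j), (0.22-0.78j)]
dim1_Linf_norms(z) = [0.74, 0.53, 0.71]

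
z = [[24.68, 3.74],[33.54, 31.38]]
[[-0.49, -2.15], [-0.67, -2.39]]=z@[[-0.02, -0.09],[0.0, 0.02]]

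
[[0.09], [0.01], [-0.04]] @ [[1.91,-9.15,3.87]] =[[0.17, -0.82, 0.35], [0.02, -0.09, 0.04], [-0.08, 0.37, -0.15]]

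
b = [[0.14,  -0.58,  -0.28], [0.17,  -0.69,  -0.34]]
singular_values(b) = [1.03, 0.0]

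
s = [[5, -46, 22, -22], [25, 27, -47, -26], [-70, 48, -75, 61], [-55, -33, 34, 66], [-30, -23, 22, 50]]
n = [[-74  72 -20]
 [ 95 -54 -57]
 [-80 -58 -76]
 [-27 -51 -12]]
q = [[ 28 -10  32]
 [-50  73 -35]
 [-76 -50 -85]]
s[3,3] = 66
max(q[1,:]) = 73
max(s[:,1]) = 48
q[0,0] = 28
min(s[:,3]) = -26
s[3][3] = 66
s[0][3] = -22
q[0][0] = 28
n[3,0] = -27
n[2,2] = -76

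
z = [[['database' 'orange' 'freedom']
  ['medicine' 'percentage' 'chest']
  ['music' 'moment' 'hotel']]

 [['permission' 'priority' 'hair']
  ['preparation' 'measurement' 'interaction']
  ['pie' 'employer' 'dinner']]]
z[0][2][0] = 'music'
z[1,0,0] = 'permission'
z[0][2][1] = 'moment'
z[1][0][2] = 'hair'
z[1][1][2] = 'interaction'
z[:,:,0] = [['database', 'medicine', 'music'], ['permission', 'preparation', 'pie']]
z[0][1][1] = 'percentage'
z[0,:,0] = ['database', 'medicine', 'music']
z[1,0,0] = 'permission'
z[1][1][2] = 'interaction'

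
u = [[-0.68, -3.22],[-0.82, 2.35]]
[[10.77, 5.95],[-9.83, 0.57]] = u @ [[1.5, -3.73], [-3.66, -1.06]]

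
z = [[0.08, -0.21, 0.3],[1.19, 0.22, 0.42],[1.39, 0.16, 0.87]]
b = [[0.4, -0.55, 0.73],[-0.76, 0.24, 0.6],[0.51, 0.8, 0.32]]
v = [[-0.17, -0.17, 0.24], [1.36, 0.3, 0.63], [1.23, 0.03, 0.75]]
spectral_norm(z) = 2.08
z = b @ v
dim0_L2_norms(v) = [1.84, 0.35, 1.01]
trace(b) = 0.96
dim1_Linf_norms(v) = [0.24, 1.36, 1.23]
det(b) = -1.00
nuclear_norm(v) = 2.57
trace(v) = 0.88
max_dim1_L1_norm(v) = 2.29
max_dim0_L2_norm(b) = 1.0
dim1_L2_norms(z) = [0.37, 1.28, 1.65]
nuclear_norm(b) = 3.00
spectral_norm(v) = 2.09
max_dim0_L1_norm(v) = 2.76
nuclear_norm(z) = 2.56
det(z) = 0.07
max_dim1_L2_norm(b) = 1.0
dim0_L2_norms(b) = [1.0, 1.0, 1.0]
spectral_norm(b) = 1.00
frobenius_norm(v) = 2.13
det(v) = -0.07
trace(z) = 1.17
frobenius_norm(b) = 1.73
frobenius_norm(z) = 2.12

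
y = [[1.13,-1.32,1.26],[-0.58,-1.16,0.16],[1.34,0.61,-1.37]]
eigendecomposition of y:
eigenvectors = [[0.92, -0.43, -0.05],[-0.16, -0.34, 0.65],[0.35, 0.84, 0.76]]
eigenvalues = [1.84, -2.31, -0.93]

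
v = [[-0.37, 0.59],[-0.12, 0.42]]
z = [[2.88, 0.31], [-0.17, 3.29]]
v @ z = [[-1.17, 1.83],  [-0.42, 1.34]]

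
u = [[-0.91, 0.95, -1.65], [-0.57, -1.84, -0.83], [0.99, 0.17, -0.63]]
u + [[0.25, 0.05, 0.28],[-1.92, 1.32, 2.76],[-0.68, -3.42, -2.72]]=[[-0.66, 1.0, -1.37],  [-2.49, -0.52, 1.93],  [0.31, -3.25, -3.35]]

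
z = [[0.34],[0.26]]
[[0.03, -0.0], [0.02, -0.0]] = z @ [[0.08,-0.01]]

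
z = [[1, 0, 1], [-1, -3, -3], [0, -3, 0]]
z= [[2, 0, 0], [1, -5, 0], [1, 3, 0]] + [[-1, 0, 1], [-2, 2, -3], [-1, -6, 0]]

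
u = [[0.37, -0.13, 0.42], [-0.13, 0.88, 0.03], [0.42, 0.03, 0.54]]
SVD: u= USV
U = [[-0.50,-0.40,-0.77], [0.74,-0.66,-0.14], [-0.46,-0.64,0.62]]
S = [0.95, 0.83, 0.01]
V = [[-0.5, 0.74, -0.46], [-0.40, -0.66, -0.64], [-0.77, -0.14, 0.62]]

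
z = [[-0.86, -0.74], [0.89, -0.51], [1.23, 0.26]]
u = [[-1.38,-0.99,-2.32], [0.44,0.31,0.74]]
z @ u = [[0.86, 0.62, 1.45],[-1.45, -1.04, -2.44],[-1.58, -1.14, -2.66]]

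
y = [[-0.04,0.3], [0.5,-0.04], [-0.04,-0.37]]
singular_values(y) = [0.51, 0.47]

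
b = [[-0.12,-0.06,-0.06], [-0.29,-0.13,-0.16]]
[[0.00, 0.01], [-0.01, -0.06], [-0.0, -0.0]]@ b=[[-0.0, -0.0, -0.0], [0.02, 0.01, 0.01], [0.0, 0.00, 0.0]]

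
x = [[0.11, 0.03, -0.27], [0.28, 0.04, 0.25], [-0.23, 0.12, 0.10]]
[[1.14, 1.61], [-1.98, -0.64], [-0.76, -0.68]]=x @ [[-1.57, 1.87], [-4.81, 2.02], [-5.39, -4.96]]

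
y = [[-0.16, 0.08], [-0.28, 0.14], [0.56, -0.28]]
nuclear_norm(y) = 0.72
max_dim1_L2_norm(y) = 0.63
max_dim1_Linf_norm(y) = 0.56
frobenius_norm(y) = 0.72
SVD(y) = [[-0.25, 0.97], [-0.43, -0.11], [0.87, 0.22]] @ diag([0.7224956747275377, 9.429169016966965e-17]) @ [[0.89, -0.45], [-0.45, -0.89]]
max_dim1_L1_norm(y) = 0.84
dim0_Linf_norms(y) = [0.56, 0.28]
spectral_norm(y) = 0.72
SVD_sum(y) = [[-0.16, 0.08],[-0.28, 0.14],[0.56, -0.28]] + [[-0.0, -0.00], [0.0, 0.00], [-0.0, -0.0]]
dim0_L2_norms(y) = [0.65, 0.32]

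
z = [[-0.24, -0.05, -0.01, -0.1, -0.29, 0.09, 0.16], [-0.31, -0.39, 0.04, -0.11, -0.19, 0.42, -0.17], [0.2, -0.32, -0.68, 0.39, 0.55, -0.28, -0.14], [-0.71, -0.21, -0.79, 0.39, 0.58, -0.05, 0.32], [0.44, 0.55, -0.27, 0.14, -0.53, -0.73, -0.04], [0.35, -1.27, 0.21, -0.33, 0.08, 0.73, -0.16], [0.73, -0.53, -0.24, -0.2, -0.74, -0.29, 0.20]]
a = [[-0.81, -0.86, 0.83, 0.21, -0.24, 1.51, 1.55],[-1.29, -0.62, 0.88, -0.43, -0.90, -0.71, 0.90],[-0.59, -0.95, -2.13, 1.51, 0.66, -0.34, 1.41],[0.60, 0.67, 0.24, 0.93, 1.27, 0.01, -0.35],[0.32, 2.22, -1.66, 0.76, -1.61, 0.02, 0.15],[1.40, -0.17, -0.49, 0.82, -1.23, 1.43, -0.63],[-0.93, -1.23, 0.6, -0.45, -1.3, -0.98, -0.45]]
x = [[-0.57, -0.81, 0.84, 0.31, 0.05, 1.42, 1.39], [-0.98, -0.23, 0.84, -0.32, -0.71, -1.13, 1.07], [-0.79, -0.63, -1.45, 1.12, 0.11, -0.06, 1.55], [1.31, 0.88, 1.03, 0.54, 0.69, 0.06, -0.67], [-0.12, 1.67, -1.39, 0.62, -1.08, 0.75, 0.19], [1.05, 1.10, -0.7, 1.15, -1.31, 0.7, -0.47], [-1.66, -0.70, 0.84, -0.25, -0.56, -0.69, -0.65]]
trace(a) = -3.26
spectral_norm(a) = 4.18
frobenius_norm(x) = 6.38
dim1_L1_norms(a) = [6.01, 5.73, 7.59, 4.07, 6.74, 6.17, 5.94]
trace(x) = -2.74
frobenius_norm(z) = 3.01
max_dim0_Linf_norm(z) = 1.27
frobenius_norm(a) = 7.05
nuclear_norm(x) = 15.01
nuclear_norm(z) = 6.08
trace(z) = -0.52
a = x + z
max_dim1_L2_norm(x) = 2.62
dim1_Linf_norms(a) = [1.55, 1.29, 2.13, 1.27, 2.22, 1.43, 1.3]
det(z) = 0.00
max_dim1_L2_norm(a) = 3.31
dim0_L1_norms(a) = [5.94, 6.72, 6.83, 5.11, 7.21, 5.0, 5.44]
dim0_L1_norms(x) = [6.48, 6.02, 7.09, 4.31, 4.51, 4.81, 5.99]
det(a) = -55.41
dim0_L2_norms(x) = [2.74, 2.52, 2.78, 1.87, 2.05, 2.2, 2.57]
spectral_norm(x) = 4.01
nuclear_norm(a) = 16.37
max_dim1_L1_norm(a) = 7.59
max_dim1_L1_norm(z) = 3.13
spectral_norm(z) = 1.89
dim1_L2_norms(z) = [0.43, 0.71, 1.08, 1.33, 1.18, 1.57, 1.26]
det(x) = -77.80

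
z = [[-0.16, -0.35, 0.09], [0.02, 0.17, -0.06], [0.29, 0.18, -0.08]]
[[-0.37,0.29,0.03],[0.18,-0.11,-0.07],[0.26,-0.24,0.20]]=z @ [[0.18, -0.50, 1.01], [0.74, -0.76, -0.6], [-0.92, -0.57, -0.15]]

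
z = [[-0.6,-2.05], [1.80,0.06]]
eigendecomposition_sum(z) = [[(-0.3+0.92j),  -1.02-0.15j], [0.90+0.13j,  0.03+0.97j]] + [[(-0.3-0.92j),-1.02+0.15j], [0.90-0.13j,0.03-0.97j]]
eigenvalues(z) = [(-0.27+1.89j), (-0.27-1.89j)]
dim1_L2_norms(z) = [2.14, 1.8]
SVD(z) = [[0.86, -0.51], [-0.51, -0.86]] @ diag([2.2967238432137025, 1.5909618436699475]) @ [[-0.62, -0.78], [-0.78, 0.62]]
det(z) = 3.65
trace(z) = -0.54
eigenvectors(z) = [[0.73+0.00j, (0.73-0j)], [-0.12-0.67j, (-0.12+0.67j)]]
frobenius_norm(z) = 2.79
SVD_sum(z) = [[-1.23,-1.54], [0.73,0.91]] + [[0.63, -0.51],[1.07, -0.85]]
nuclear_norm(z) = 3.89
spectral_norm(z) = 2.30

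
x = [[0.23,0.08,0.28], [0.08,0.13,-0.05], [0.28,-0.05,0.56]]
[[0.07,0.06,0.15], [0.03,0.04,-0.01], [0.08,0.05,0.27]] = x @ [[0.30, 0.01, -0.01],[0.01, 0.32, 0.12],[-0.01, 0.12, 0.5]]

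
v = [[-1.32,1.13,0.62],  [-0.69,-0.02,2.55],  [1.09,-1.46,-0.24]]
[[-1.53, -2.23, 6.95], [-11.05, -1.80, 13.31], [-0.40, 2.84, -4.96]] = v@[[-0.12, -0.79, -2.35], [0.9, -2.38, 0.89], [-4.36, -0.94, 4.59]]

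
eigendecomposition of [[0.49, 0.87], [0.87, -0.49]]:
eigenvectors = [[0.86, -0.50], [0.50, 0.86]]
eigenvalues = [1.0, -1.0]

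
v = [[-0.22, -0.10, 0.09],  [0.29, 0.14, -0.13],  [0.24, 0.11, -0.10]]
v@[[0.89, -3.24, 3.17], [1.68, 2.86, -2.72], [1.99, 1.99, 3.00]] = [[-0.18,0.61,-0.16],  [0.23,-0.8,0.15],  [0.2,-0.66,0.16]]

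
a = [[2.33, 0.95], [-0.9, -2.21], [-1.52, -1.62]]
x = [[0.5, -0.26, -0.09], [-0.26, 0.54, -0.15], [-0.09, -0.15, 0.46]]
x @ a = [[1.54, 1.20], [-0.86, -1.20], [-0.77, -0.5]]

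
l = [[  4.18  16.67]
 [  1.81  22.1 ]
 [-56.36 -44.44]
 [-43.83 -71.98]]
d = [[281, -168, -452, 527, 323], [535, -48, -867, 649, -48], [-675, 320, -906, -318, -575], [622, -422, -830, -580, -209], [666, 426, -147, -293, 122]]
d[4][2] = -147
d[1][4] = -48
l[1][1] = 22.1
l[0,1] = 16.67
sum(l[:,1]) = -77.65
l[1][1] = 22.1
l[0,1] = 16.67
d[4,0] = 666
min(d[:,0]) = -675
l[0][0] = 4.18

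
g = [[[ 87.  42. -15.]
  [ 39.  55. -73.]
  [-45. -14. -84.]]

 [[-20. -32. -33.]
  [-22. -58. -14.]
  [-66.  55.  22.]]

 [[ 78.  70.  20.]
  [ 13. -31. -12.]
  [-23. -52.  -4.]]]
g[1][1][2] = -14.0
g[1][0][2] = -33.0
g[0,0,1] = 42.0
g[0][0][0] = 87.0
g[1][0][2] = -33.0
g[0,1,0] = 39.0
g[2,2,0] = -23.0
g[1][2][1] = 55.0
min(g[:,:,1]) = -58.0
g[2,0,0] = 78.0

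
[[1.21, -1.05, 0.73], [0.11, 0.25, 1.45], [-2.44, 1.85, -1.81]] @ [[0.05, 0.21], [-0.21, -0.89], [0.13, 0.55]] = [[0.38, 1.59], [0.14, 0.6], [-0.75, -3.15]]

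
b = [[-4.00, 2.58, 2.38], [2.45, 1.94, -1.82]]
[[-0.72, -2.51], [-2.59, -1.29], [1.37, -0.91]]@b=[[-3.27, -6.73, 2.85], [7.2, -9.18, -3.82], [-7.71, 1.77, 4.92]]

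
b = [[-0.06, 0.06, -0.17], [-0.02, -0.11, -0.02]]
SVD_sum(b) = [[-0.06,0.07,-0.17], [0.0,-0.01,0.01]] + [[-0.0, -0.01, -0.0],  [-0.02, -0.10, -0.03]]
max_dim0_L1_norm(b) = 0.19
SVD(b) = [[-1.00, 0.09], [0.09, 1.0]] @ diag([0.19044986525500543, 0.11282220005101065]) @ [[0.30,  -0.36,  0.88],[-0.22,  -0.93,  -0.31]]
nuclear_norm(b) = 0.30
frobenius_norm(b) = 0.22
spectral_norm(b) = 0.19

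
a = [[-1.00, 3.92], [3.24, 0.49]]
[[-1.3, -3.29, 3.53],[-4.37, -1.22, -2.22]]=a @[[-1.25, -0.24, -0.79],[-0.65, -0.9, 0.7]]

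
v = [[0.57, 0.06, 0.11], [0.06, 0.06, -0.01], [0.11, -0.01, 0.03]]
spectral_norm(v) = 0.60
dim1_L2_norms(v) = [0.58, 0.09, 0.11]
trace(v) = 0.66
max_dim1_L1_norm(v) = 0.74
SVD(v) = [[-0.98,0.03,-0.21], [-0.11,-0.93,0.36], [-0.19,0.38,0.91]] @ diag([0.5975911436402919, 0.062328312630743093, 8.054372896490832e-05]) @ [[-0.98, -0.11, -0.19], [0.03, -0.93, 0.38], [-0.21, 0.36, 0.91]]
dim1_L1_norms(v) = [0.74, 0.13, 0.15]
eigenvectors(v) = [[0.98,0.21,0.03], [0.11,-0.36,-0.93], [0.19,-0.91,0.38]]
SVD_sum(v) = [[0.57, 0.06, 0.11], [0.06, 0.01, 0.01], [0.11, 0.01, 0.02]] + [[0.00, -0.00, 0.0], [-0.00, 0.05, -0.02], [0.00, -0.02, 0.01]] + [[0.0,-0.0,-0.00],[-0.00,0.0,0.00],[-0.00,0.0,0.00]]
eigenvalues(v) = [0.6, 0.0, 0.06]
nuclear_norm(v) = 0.66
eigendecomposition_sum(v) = [[0.57, 0.06, 0.11],[0.06, 0.01, 0.01],[0.11, 0.01, 0.02]] + [[0.0, -0.0, -0.00], [-0.0, 0.0, 0.0], [-0.0, 0.00, 0.00]] + [[0.00, -0.00, 0.0], [-0.0, 0.05, -0.02], [0.00, -0.02, 0.01]]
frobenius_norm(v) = 0.60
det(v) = 0.00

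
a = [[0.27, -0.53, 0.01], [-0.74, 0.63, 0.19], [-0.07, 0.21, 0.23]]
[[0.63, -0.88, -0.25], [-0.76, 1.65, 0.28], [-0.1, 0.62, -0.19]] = a@[[0.31,-0.82,-0.52], [-1.02,1.27,0.19], [0.6,1.29,-1.16]]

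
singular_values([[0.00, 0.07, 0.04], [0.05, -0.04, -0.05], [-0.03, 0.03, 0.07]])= [0.13, 0.05, 0.02]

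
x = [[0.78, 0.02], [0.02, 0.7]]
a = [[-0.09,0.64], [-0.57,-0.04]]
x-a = [[0.87, -0.62], [0.59, 0.74]]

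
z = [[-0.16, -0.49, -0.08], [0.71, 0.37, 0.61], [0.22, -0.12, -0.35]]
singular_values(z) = [1.08, 0.42, 0.37]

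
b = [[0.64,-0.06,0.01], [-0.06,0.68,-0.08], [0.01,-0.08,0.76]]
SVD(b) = [[0.23, -0.68, -0.69],[-0.56, 0.49, -0.67],[0.80, 0.54, -0.27]] @ diag([0.8189976447517732, 0.6751071633225646, 0.5858951919256628]) @ [[0.23, -0.56, 0.80], [-0.68, 0.49, 0.54], [-0.69, -0.67, -0.27]]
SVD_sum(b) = [[0.04, -0.11, 0.15], [-0.11, 0.26, -0.36], [0.15, -0.36, 0.52]] + [[0.31, -0.23, -0.25], [-0.23, 0.16, 0.18], [-0.25, 0.18, 0.2]] + [[0.28, 0.27, 0.11],[0.27, 0.26, 0.11],[0.11, 0.11, 0.04]]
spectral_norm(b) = 0.82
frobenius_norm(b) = 1.21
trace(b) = 2.08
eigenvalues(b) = [0.59, 0.68, 0.82]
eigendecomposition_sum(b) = [[0.28, 0.27, 0.11], [0.27, 0.26, 0.11], [0.11, 0.11, 0.04]] + [[0.31, -0.23, -0.25], [-0.23, 0.16, 0.18], [-0.25, 0.18, 0.20]] + [[0.04, -0.11, 0.15], [-0.11, 0.26, -0.36], [0.15, -0.36, 0.52]]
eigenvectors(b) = [[-0.69, -0.68, 0.23], [-0.67, 0.49, -0.56], [-0.27, 0.54, 0.8]]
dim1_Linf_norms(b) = [0.64, 0.68, 0.76]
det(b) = 0.32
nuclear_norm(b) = 2.08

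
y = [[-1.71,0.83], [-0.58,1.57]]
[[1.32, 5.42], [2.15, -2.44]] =y @ [[-0.13, -4.78], [1.32, -3.32]]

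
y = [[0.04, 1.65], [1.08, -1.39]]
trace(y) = -1.35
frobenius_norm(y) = 2.41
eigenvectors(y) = [[0.9, -0.59], [0.44, 0.80]]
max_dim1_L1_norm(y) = 2.47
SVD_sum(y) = [[-0.52, 1.45], [0.56, -1.57]] + [[0.56, 0.20], [0.52, 0.18]]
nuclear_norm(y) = 3.08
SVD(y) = [[-0.68, 0.74], [0.74, 0.68]] @ diag([2.2736255313560494, 0.8082245623376719]) @ [[0.34,-0.94],[0.94,0.34]]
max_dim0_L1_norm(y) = 3.04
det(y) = -1.84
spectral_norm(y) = 2.27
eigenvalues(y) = [0.84, -2.19]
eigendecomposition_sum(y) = [[0.62, 0.46], [0.30, 0.22]] + [[-0.58, 1.19], [0.78, -1.61]]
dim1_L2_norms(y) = [1.65, 1.76]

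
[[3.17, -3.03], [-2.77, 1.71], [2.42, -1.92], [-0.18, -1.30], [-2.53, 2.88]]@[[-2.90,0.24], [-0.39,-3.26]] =[[-8.01, 10.64], [7.37, -6.24], [-6.27, 6.84], [1.03, 4.19], [6.21, -10.00]]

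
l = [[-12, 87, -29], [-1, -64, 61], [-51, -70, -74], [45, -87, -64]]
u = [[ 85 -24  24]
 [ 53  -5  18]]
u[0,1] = -24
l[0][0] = -12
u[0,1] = -24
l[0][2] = -29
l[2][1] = -70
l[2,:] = [-51, -70, -74]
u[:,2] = [24, 18]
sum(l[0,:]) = 46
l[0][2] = -29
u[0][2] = 24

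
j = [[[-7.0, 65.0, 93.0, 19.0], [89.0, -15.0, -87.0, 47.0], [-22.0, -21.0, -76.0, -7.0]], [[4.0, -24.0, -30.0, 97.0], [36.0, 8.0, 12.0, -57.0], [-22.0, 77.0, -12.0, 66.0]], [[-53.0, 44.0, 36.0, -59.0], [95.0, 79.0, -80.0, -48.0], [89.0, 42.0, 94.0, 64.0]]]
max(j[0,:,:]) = 93.0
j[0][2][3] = -7.0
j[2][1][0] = 95.0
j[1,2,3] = 66.0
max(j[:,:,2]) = 94.0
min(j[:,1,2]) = -87.0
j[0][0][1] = 65.0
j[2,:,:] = [[-53.0, 44.0, 36.0, -59.0], [95.0, 79.0, -80.0, -48.0], [89.0, 42.0, 94.0, 64.0]]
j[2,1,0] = 95.0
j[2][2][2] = 94.0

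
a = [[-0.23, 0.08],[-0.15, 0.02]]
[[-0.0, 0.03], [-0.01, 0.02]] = a @ [[0.06, -0.11], [0.11, 0.06]]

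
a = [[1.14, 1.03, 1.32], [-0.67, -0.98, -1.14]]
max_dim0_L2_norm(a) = 1.74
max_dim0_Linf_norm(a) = 1.32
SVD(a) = [[-0.78, 0.63], [0.63, 0.78]] @ diag([2.5994580765805053, 0.2337043176759375]) @ [[-0.5,-0.55,-0.67], [0.84,-0.49,-0.24]]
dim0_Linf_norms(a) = [1.14, 1.03, 1.32]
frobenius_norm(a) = 2.61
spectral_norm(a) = 2.60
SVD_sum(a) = [[1.02, 1.1, 1.35],[-0.82, -0.89, -1.10]] + [[0.12, -0.07, -0.03], [0.15, -0.09, -0.04]]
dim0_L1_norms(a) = [1.81, 2.01, 2.46]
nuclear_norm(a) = 2.83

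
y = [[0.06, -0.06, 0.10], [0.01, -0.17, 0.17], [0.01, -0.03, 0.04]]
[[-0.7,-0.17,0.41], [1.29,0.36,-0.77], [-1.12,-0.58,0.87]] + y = [[-0.64,-0.23,0.51], [1.3,0.19,-0.60], [-1.11,-0.61,0.91]]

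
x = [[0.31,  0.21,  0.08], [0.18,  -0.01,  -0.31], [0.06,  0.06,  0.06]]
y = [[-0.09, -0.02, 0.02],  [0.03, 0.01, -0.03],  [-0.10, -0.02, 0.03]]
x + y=[[0.22, 0.19, 0.10], [0.21, 0.0, -0.34], [-0.04, 0.04, 0.09]]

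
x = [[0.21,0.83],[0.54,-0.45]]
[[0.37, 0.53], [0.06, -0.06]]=x @ [[0.40, 0.35], [0.35, 0.55]]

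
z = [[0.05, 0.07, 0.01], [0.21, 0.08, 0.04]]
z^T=[[0.05, 0.21],[0.07, 0.08],[0.01, 0.04]]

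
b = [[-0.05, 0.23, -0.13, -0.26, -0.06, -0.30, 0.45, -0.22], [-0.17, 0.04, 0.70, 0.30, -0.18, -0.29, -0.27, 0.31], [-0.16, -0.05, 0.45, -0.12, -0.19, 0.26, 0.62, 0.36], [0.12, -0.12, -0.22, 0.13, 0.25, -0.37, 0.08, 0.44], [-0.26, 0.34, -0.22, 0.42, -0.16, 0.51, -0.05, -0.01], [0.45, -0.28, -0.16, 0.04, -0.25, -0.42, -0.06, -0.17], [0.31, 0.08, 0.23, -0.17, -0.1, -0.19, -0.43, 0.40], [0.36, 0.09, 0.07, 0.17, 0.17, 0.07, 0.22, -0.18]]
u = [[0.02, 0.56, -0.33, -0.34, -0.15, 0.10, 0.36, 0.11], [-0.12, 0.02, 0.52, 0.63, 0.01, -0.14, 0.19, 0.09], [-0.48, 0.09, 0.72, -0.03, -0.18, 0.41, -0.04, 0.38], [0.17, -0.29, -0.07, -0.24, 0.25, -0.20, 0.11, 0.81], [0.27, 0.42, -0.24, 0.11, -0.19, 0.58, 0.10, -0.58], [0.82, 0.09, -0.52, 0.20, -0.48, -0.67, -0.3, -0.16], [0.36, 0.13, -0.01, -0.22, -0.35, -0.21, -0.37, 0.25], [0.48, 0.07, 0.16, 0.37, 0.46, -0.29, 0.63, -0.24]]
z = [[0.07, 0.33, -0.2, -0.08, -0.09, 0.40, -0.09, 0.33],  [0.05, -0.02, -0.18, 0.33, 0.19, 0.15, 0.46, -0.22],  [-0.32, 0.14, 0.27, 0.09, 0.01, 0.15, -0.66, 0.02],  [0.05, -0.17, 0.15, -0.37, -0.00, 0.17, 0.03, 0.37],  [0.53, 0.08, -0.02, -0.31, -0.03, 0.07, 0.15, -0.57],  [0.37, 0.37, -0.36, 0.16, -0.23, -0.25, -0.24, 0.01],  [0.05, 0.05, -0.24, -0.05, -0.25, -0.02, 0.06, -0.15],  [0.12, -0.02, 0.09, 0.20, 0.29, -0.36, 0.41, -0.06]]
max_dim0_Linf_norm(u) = 0.82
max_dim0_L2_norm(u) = 1.17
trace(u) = -0.95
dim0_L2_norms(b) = [0.75, 0.53, 0.94, 0.65, 0.51, 0.93, 0.95, 0.83]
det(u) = 0.02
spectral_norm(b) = 1.18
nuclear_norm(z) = 4.70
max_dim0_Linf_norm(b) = 0.7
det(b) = 0.04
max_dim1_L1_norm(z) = 1.99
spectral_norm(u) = 1.69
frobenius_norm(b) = 2.21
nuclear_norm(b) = 5.79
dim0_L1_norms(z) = [1.56, 1.18, 1.51, 1.59, 1.09, 1.57, 2.1, 1.73]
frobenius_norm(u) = 2.84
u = b + z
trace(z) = -0.33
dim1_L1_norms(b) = [1.7, 2.26, 2.21, 1.73, 1.97, 1.83, 1.91, 1.33]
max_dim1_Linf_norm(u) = 0.82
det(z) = -0.00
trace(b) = -0.62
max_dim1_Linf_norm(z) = 0.66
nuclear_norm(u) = 6.81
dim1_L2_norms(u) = [0.84, 0.86, 1.05, 0.97, 1.02, 1.34, 0.75, 1.07]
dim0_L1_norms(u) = [2.72, 1.67, 2.57, 2.14, 2.07, 2.6, 2.1, 2.62]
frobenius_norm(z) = 1.97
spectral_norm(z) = 1.19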